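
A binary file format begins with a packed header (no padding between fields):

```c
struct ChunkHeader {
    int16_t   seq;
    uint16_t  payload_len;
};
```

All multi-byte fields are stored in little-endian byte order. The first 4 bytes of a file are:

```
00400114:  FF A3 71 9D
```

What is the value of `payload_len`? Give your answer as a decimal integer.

`payload_len` follows `seq` (2 bytes), so it starts at byte offset 2 and occupies 2 bytes.
Bytes at offsets 2..3: 71 9D.
In little-endian order the low byte comes first in memory.
Reassemble most-significant byte first: 9D 71 → 0x9D71.
0x9D71 = 40305.

40305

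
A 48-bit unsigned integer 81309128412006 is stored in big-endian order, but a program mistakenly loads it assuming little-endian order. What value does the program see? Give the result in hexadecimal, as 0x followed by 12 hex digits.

81309128412006 in 48-bit hexadecimal is 0x49F341B74B66.
Stored big-endian, the bytes at ascending addresses are 49 F3 41 B7 4B 66.
Read back as little-endian, the first byte is least significant, giving 0x664BB741F349.

0x664BB741F349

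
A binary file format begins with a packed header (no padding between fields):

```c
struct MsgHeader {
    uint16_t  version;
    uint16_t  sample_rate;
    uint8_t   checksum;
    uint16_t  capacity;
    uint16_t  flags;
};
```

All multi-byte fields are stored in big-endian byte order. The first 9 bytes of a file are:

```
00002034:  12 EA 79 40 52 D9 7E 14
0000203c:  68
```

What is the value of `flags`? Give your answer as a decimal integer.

`flags` follows `version` (2 B), `sample_rate` (2 B), `checksum` (1 B), `capacity` (2 B), so it starts at offset 2 + 2 + 1 + 2 = 7 and occupies 2 bytes.
Bytes at offsets 7..8: 14 68.
In big-endian order the high byte comes first in memory.
The bytes are already most-significant first: 0x1468.
0x1468 = 5224.

5224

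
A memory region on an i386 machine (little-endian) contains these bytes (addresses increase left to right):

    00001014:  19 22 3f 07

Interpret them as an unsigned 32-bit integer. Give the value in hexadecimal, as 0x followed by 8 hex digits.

0x073F2219

In little-endian order the low byte comes first in memory.
Reassemble most-significant byte first: 07 3F 22 19 → 0x073F2219.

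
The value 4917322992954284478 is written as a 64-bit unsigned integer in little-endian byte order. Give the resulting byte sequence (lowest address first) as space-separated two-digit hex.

BE 99 E6 80 35 D7 3D 44

4917322992954284478 in hexadecimal, padded to 64 bits, is 0x443DD73580E699BE.
Split into bytes (most-significant first): 44 3D D7 35 80 E6 99 BE.
Little-endian stores the least-significant byte at the lowest address.
So at ascending addresses the bytes are BE 99 E6 80 35 D7 3D 44.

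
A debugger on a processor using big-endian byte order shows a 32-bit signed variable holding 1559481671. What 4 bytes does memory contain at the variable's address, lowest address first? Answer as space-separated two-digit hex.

5C F3 CD 47

1559481671 in hexadecimal, padded to 32 bits, is 0x5CF3CD47.
Split into bytes (most-significant first): 5C F3 CD 47.
In big-endian order the high byte comes first in memory.
So the memory order matches the most-significant-first order: 5C F3 CD 47.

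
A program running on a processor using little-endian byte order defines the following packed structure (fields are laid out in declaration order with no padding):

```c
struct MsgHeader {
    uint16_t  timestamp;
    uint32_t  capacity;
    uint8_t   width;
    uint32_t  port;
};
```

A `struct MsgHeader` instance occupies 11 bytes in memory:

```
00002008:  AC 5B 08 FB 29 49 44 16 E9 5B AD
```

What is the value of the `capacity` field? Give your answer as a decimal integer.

`capacity` follows `timestamp` (2 bytes), so it starts at byte offset 2 and occupies 4 bytes.
Bytes at offsets 2..5: 08 FB 29 49.
In little-endian order the low byte comes first in memory.
Reassemble most-significant byte first: 49 29 FB 08 → 0x4929FB08.
0x4929FB08 = 1227488008.

1227488008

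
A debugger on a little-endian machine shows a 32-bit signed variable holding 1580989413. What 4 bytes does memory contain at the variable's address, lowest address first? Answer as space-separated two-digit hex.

1580989413 in hexadecimal, padded to 32 bits, is 0x5E3BFBE5.
Split into bytes (most-significant first): 5E 3B FB E5.
In little-endian order the low byte comes first in memory.
So at ascending addresses the bytes are E5 FB 3B 5E.

E5 FB 3B 5E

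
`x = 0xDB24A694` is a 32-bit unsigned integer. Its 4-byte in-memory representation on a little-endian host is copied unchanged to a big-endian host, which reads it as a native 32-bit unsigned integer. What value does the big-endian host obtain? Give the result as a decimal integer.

2493916379

Stored little-endian, the bytes at ascending addresses are 94 A6 24 DB.
Read back as big-endian, the last byte is least significant, giving 0x94A624DB.
0x94A624DB = 2493916379.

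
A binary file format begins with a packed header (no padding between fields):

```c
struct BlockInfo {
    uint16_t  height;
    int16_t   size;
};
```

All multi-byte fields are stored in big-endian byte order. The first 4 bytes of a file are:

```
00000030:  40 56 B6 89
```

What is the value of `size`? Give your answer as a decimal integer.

-18807

`size` follows `height` (2 bytes), so it starts at byte offset 2 and occupies 2 bytes.
Bytes at offsets 2..3: B6 89.
Big-endian: lowest address holds the most-significant byte.
The bytes are already most-significant first: 0xB689.
Top bit is set, so as a signed 16-bit value this is 0xB689 − 2^16 = -18807.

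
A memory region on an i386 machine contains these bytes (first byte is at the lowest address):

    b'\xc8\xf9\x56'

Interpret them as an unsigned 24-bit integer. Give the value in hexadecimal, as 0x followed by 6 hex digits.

In little-endian order the low byte comes first in memory.
Reassemble most-significant byte first: 56 F9 C8 → 0x56F9C8.

0x56F9C8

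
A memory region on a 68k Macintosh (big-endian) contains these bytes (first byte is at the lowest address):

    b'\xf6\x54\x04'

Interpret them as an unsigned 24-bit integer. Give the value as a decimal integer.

Big-endian stores the most-significant byte at the lowest address.
The bytes are already most-significant first: 0xF65404.
0xF65404 = 16143364.

16143364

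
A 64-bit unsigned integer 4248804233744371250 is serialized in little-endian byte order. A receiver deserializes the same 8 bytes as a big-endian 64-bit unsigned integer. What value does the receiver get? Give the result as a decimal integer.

3624978240386954810

4248804233744371250 in 64-bit hexadecimal is 0x3AF6C8F080824E32.
Stored little-endian, the bytes at ascending addresses are 32 4E 82 80 F0 C8 F6 3A.
Read back as big-endian, the last byte is least significant, giving 0x324E8280F0C8F63A.
0x324E8280F0C8F63A = 3624978240386954810.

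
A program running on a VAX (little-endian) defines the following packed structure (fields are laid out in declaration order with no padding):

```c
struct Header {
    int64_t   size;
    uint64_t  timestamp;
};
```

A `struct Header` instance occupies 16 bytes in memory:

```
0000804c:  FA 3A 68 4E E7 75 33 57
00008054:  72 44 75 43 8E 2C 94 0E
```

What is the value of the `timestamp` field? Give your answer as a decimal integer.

`timestamp` follows `size` (8 bytes), so it starts at byte offset 8 and occupies 8 bytes.
Bytes at offsets 8..15: 72 44 75 43 8E 2C 94 0E.
Little-endian: lowest address holds the least-significant byte.
Reassemble most-significant byte first: 0E 94 2C 8E 43 75 44 72 → 0x0E942C8E43754472.
0x0E942C8E43754472 = 1050513602612905074.

1050513602612905074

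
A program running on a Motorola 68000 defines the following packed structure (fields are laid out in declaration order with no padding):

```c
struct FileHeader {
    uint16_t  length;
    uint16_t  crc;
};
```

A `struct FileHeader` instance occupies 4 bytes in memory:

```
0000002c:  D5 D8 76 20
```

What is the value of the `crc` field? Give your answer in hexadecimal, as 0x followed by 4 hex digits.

0x7620

`crc` follows `length` (2 bytes), so it starts at byte offset 2 and occupies 2 bytes.
Bytes at offsets 2..3: 76 20.
Big-endian stores the most-significant byte at the lowest address.
The bytes are already most-significant first: 0x7620.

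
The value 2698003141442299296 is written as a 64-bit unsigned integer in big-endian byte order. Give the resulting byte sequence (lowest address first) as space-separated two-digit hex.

2698003141442299296 in hexadecimal, padded to 64 bits, is 0x25713B90008E65A0.
Split into bytes (most-significant first): 25 71 3B 90 00 8E 65 A0.
Big-endian: lowest address holds the most-significant byte.
So the memory order matches the most-significant-first order: 25 71 3B 90 00 8E 65 A0.

25 71 3B 90 00 8E 65 A0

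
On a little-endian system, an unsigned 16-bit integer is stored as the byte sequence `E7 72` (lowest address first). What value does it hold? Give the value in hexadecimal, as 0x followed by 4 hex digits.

Little-endian stores the least-significant byte at the lowest address.
Reassemble most-significant byte first: 72 E7 → 0x72E7.

0x72E7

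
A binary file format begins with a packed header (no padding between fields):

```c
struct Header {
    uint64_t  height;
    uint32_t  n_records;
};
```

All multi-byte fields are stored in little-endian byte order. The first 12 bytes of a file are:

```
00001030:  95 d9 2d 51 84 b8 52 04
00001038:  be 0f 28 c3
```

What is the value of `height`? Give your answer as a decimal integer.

`height` is the first field, at byte offset 0, occupying 8 bytes.
Bytes at offsets 0..7: 95 D9 2D 51 84 B8 52 04.
In little-endian order the low byte comes first in memory.
Reassemble most-significant byte first: 04 52 B8 84 51 2D D9 95 → 0x0452B884512DD995.
0x0452B884512DD995 = 311514202679138709.

311514202679138709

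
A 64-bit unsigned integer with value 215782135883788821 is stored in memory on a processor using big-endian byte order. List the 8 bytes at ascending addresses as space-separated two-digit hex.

02 FE 9C B5 96 3A 72 15

215782135883788821 in hexadecimal, padded to 64 bits, is 0x02FE9CB5963A7215.
Split into bytes (most-significant first): 02 FE 9C B5 96 3A 72 15.
Big-endian stores the most-significant byte at the lowest address.
So the memory order matches the most-significant-first order: 02 FE 9C B5 96 3A 72 15.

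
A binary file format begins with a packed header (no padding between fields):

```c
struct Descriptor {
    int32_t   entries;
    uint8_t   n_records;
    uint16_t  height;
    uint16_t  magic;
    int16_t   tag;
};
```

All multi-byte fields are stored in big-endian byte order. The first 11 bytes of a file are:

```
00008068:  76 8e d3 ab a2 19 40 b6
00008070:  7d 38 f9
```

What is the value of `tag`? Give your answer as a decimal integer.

`tag` follows `entries` (4 B), `n_records` (1 B), `height` (2 B), `magic` (2 B), so it starts at offset 4 + 1 + 2 + 2 = 9 and occupies 2 bytes.
Bytes at offsets 9..10: 38 F9.
In big-endian order the high byte comes first in memory.
The bytes are already most-significant first: 0x38F9.
0x38F9 = 14585.

14585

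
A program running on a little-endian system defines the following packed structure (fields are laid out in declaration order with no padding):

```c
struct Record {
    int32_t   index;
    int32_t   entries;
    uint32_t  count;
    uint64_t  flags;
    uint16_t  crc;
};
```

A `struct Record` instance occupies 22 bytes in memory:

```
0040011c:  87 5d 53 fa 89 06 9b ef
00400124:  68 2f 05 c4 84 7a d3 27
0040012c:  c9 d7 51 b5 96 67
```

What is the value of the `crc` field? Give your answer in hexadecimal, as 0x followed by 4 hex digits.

0x6796

`crc` follows `index` (4 B), `entries` (4 B), `count` (4 B), `flags` (8 B), so it starts at offset 4 + 4 + 4 + 8 = 20 and occupies 2 bytes.
Bytes at offsets 20..21: 96 67.
Little-endian stores the least-significant byte at the lowest address.
Reassemble most-significant byte first: 67 96 → 0x6796.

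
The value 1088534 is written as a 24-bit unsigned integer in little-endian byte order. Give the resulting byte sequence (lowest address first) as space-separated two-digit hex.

1088534 in hexadecimal, padded to 24 bits, is 0x109C16.
Split into bytes (most-significant first): 10 9C 16.
Little-endian: lowest address holds the least-significant byte.
So at ascending addresses the bytes are 16 9C 10.

16 9C 10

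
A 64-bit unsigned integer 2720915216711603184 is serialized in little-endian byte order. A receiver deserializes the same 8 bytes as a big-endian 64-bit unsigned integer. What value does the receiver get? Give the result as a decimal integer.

17353227245214351909

2720915216711603184 in 64-bit hexadecimal is 0x25C2A1F93C0CD3F0.
Stored little-endian, the bytes at ascending addresses are F0 D3 0C 3C F9 A1 C2 25.
Read back as big-endian, the last byte is least significant, giving 0xF0D30C3CF9A1C225.
0xF0D30C3CF9A1C225 = 17353227245214351909.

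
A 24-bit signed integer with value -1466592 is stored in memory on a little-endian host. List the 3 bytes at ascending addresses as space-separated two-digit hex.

Two's complement of -1466592 in 24 bits: 1466592 = 0x1660E0; invert → 0xE99F1F; add 1 → 0xE99F20.
Split into bytes (most-significant first): E9 9F 20.
In little-endian order the low byte comes first in memory.
So at ascending addresses the bytes are 20 9F E9.

20 9F E9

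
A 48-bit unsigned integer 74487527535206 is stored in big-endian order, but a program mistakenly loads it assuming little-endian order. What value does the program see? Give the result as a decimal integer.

74487527535206 in 48-bit hexadecimal is 0x43BEFA9E7266.
Stored big-endian, the bytes at ascending addresses are 43 BE FA 9E 72 66.
Read back as little-endian, the first byte is least significant, giving 0x66729EFABE43.
0x66729EFABE43 = 112642479537731.

112642479537731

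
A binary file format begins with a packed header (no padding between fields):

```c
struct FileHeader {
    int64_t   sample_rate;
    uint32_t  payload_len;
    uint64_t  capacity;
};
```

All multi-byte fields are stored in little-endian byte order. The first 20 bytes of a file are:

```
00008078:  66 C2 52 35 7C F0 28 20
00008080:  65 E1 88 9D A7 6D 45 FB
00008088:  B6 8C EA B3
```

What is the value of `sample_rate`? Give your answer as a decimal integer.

2317366424543347302

`sample_rate` is the first field, at byte offset 0, occupying 8 bytes.
Bytes at offsets 0..7: 66 C2 52 35 7C F0 28 20.
In little-endian order the low byte comes first in memory.
Reassemble most-significant byte first: 20 28 F0 7C 35 52 C2 66 → 0x2028F07C3552C266.
0x2028F07C3552C266 = 2317366424543347302.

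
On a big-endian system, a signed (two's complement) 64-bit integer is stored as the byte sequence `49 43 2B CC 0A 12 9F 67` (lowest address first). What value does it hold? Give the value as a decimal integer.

5279111343550668647

Big-endian stores the most-significant byte at the lowest address.
The bytes are already most-significant first: 0x49432BCC0A129F67.
0x49432BCC0A129F67 = 5279111343550668647.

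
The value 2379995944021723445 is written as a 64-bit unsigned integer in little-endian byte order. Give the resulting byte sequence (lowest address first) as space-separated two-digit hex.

2379995944021723445 in hexadecimal, padded to 64 bits, is 0x210771B38A490935.
Split into bytes (most-significant first): 21 07 71 B3 8A 49 09 35.
Little-endian: lowest address holds the least-significant byte.
So at ascending addresses the bytes are 35 09 49 8A B3 71 07 21.

35 09 49 8A B3 71 07 21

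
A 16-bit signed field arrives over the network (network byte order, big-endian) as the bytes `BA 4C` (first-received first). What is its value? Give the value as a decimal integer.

Big-endian stores the most-significant byte at the lowest address.
The bytes are already most-significant first: 0xBA4C.
Top bit is set, so as a signed 16-bit value this is 0xBA4C − 2^16 = -17844.

-17844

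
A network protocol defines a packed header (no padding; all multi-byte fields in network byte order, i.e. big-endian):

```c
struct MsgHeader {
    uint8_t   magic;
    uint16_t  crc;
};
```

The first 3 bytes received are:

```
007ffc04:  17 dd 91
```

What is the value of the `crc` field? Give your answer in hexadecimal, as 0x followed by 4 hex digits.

`crc` follows `magic` (1 byte), so it starts at byte offset 1 and occupies 2 bytes.
Bytes at offsets 1..2: DD 91.
Big-endian stores the most-significant byte at the lowest address.
The bytes are already most-significant first: 0xDD91.

0xDD91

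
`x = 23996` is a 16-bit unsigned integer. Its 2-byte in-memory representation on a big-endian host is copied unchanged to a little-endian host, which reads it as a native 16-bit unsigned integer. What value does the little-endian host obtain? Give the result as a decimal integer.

23996 in 16-bit hexadecimal is 0x5DBC.
Stored big-endian, the bytes at ascending addresses are 5D BC.
Read back as little-endian, the first byte is least significant, giving 0xBC5D.
0xBC5D = 48221.

48221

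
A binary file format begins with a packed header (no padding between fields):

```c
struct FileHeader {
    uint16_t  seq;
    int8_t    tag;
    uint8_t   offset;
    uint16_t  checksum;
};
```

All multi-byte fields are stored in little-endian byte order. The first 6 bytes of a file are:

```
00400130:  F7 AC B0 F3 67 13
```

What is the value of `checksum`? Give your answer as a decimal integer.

`checksum` follows `seq` (2 B), `tag` (1 B), `offset` (1 B), so it starts at offset 2 + 1 + 1 = 4 and occupies 2 bytes.
Bytes at offsets 4..5: 67 13.
In little-endian order the low byte comes first in memory.
Reassemble most-significant byte first: 13 67 → 0x1367.
0x1367 = 4967.

4967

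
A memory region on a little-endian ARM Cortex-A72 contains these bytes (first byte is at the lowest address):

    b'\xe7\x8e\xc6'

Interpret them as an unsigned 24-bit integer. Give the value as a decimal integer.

Little-endian stores the least-significant byte at the lowest address.
Reassemble most-significant byte first: C6 8E E7 → 0xC68EE7.
0xC68EE7 = 13012711.

13012711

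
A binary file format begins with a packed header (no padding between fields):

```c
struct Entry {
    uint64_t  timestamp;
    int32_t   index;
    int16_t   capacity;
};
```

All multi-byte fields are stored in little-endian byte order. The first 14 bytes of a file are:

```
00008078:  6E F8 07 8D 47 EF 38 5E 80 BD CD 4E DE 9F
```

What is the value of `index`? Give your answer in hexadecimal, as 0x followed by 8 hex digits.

0x4ECDBD80

`index` follows `timestamp` (8 bytes), so it starts at byte offset 8 and occupies 4 bytes.
Bytes at offsets 8..11: 80 BD CD 4E.
Little-endian: lowest address holds the least-significant byte.
Reassemble most-significant byte first: 4E CD BD 80 → 0x4ECDBD80.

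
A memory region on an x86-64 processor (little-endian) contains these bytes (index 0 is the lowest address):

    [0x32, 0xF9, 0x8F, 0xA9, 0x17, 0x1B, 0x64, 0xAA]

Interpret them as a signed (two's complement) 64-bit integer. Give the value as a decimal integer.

-6168775801147754190

Little-endian stores the least-significant byte at the lowest address.
Reassemble most-significant byte first: AA 64 1B 17 A9 8F F9 32 → 0xAA641B17A98FF932.
Top bit is set, so as a signed 64-bit value this is 0xAA641B17A98FF932 − 2^64 = -6168775801147754190.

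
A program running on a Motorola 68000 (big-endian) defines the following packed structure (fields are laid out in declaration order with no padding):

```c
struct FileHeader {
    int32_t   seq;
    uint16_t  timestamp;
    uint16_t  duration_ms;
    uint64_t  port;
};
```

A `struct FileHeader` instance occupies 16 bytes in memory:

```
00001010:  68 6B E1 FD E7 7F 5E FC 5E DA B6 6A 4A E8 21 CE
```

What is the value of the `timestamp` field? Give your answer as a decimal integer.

59263

`timestamp` follows `seq` (4 bytes), so it starts at byte offset 4 and occupies 2 bytes.
Bytes at offsets 4..5: E7 7F.
Big-endian: lowest address holds the most-significant byte.
The bytes are already most-significant first: 0xE77F.
0xE77F = 59263.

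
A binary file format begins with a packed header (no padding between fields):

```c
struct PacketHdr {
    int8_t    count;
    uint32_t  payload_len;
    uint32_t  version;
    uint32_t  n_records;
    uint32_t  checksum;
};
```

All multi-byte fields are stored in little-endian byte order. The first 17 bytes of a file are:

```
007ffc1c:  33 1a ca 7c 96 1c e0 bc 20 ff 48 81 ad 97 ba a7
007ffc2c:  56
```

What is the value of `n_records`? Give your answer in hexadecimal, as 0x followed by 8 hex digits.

0xAD8148FF

`n_records` follows `count` (1 B), `payload_len` (4 B), `version` (4 B), so it starts at offset 1 + 4 + 4 = 9 and occupies 4 bytes.
Bytes at offsets 9..12: FF 48 81 AD.
In little-endian order the low byte comes first in memory.
Reassemble most-significant byte first: AD 81 48 FF → 0xAD8148FF.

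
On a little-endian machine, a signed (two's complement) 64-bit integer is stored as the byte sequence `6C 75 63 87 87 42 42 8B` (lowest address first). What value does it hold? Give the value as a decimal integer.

-8412088004115204756

In little-endian order the low byte comes first in memory.
Reassemble most-significant byte first: 8B 42 42 87 87 63 75 6C → 0x8B4242878763756C.
Top bit is set, so as a signed 64-bit value this is 0x8B4242878763756C − 2^64 = -8412088004115204756.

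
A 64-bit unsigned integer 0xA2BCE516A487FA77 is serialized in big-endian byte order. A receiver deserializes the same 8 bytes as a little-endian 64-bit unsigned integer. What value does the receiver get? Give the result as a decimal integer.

Stored big-endian, the bytes at ascending addresses are A2 BC E5 16 A4 87 FA 77.
Read back as little-endian, the first byte is least significant, giving 0x77FA87A416E5BCA2.
0x77FA87A416E5BCA2 = 8645371573519629474.

8645371573519629474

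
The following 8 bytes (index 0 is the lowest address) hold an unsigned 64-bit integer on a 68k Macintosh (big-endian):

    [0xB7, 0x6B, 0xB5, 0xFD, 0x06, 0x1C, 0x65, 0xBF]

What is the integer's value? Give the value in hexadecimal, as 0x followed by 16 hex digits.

Big-endian: lowest address holds the most-significant byte.
The bytes are already most-significant first: 0xB76BB5FD061C65BF.

0xB76BB5FD061C65BF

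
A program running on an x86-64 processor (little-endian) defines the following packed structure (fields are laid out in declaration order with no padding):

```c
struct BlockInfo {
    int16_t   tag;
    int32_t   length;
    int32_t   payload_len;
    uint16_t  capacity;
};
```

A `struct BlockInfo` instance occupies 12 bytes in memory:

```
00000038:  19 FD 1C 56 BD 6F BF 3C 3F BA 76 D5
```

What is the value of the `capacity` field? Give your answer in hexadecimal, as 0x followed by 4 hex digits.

0xD576

`capacity` follows `tag` (2 B), `length` (4 B), `payload_len` (4 B), so it starts at offset 2 + 4 + 4 = 10 and occupies 2 bytes.
Bytes at offsets 10..11: 76 D5.
In little-endian order the low byte comes first in memory.
Reassemble most-significant byte first: D5 76 → 0xD576.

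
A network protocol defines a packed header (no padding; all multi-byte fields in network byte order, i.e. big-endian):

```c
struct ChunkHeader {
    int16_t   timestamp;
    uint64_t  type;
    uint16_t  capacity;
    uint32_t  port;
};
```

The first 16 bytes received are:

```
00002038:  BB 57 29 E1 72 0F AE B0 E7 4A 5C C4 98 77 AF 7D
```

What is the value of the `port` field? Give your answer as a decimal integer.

`port` follows `timestamp` (2 B), `type` (8 B), `capacity` (2 B), so it starts at offset 2 + 8 + 2 = 12 and occupies 4 bytes.
Bytes at offsets 12..15: 98 77 AF 7D.
Big-endian stores the most-significant byte at the lowest address.
The bytes are already most-significant first: 0x9877AF7D.
0x9877AF7D = 2557980541.

2557980541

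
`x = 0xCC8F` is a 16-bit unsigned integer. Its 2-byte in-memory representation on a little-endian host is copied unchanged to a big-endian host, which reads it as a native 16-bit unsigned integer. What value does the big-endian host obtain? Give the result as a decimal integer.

Stored little-endian, the bytes at ascending addresses are 8F CC.
Read back as big-endian, the last byte is least significant, giving 0x8FCC.
0x8FCC = 36812.

36812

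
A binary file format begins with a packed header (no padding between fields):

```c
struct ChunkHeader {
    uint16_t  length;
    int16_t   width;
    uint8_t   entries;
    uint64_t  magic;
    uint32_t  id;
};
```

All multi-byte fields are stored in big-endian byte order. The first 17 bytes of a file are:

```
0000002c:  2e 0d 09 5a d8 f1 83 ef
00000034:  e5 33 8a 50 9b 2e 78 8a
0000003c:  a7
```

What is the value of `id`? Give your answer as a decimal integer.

779651751

`id` follows `length` (2 B), `width` (2 B), `entries` (1 B), `magic` (8 B), so it starts at offset 2 + 2 + 1 + 8 = 13 and occupies 4 bytes.
Bytes at offsets 13..16: 2E 78 8A A7.
In big-endian order the high byte comes first in memory.
The bytes are already most-significant first: 0x2E788AA7.
0x2E788AA7 = 779651751.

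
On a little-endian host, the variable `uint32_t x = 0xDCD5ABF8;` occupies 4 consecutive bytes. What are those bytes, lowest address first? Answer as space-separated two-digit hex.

F8 AB D5 DC

Split into bytes (most-significant first): DC D5 AB F8.
In little-endian order the low byte comes first in memory.
So at ascending addresses the bytes are F8 AB D5 DC.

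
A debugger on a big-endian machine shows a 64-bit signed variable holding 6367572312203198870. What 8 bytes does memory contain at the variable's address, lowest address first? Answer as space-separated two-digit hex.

6367572312203198870 in hexadecimal, padded to 64 bits, is 0x585E2947F67C0196.
Split into bytes (most-significant first): 58 5E 29 47 F6 7C 01 96.
Big-endian stores the most-significant byte at the lowest address.
So the memory order matches the most-significant-first order: 58 5E 29 47 F6 7C 01 96.

58 5E 29 47 F6 7C 01 96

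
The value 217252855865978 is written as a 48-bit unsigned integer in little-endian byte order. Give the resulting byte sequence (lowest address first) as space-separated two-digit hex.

7A E2 4C 1F 97 C5

217252855865978 in hexadecimal, padded to 48 bits, is 0xC5971F4CE27A.
Split into bytes (most-significant first): C5 97 1F 4C E2 7A.
In little-endian order the low byte comes first in memory.
So at ascending addresses the bytes are 7A E2 4C 1F 97 C5.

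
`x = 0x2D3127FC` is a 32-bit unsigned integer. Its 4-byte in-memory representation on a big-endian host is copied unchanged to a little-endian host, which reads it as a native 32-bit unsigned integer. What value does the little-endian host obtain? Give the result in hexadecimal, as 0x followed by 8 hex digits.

Stored big-endian, the bytes at ascending addresses are 2D 31 27 FC.
Read back as little-endian, the first byte is least significant, giving 0xFC27312D.

0xFC27312D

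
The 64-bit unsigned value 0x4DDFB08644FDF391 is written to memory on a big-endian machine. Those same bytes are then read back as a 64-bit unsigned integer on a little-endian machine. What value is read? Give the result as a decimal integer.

Stored big-endian, the bytes at ascending addresses are 4D DF B0 86 44 FD F3 91.
Read back as little-endian, the first byte is least significant, giving 0x91F3FD4486B0DF4D.
0x91F3FD4486B0DF4D = 10517028025599582029.

10517028025599582029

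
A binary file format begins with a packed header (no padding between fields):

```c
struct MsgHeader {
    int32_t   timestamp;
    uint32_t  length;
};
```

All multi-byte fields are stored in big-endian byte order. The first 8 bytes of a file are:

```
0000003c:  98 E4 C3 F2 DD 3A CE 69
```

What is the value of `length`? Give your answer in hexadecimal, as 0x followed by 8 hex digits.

0xDD3ACE69

`length` follows `timestamp` (4 bytes), so it starts at byte offset 4 and occupies 4 bytes.
Bytes at offsets 4..7: DD 3A CE 69.
Big-endian stores the most-significant byte at the lowest address.
The bytes are already most-significant first: 0xDD3ACE69.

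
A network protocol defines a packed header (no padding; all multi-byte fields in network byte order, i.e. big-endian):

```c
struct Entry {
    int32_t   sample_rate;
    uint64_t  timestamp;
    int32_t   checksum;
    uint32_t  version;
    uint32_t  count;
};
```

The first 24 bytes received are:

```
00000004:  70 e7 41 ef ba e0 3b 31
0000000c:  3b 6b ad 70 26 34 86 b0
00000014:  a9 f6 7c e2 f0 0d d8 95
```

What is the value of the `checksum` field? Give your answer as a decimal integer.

`checksum` follows `sample_rate` (4 B), `timestamp` (8 B), so it starts at offset 4 + 8 = 12 and occupies 4 bytes.
Bytes at offsets 12..15: 26 34 86 B0.
In big-endian order the high byte comes first in memory.
The bytes are already most-significant first: 0x263486B0.
0x263486B0 = 640976560.

640976560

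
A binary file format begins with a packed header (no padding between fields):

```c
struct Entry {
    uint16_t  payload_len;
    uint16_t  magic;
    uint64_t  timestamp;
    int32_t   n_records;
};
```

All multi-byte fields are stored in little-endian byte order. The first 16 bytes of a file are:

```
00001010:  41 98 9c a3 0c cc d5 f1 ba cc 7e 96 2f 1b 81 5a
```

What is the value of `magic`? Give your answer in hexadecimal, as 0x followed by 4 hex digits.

0xA39C

`magic` follows `payload_len` (2 bytes), so it starts at byte offset 2 and occupies 2 bytes.
Bytes at offsets 2..3: 9C A3.
Little-endian stores the least-significant byte at the lowest address.
Reassemble most-significant byte first: A3 9C → 0xA39C.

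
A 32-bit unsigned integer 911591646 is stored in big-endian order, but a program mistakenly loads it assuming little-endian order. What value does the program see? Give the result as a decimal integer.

911591646 in 32-bit hexadecimal is 0x3655C8DE.
Stored big-endian, the bytes at ascending addresses are 36 55 C8 DE.
Read back as little-endian, the first byte is least significant, giving 0xDEC85536.
0xDEC85536 = 3737670966.

3737670966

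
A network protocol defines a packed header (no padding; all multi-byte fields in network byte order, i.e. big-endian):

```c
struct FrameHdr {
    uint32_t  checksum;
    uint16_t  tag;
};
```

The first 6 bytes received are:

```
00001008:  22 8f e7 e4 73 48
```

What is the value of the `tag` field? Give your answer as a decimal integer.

`tag` follows `checksum` (4 bytes), so it starts at byte offset 4 and occupies 2 bytes.
Bytes at offsets 4..5: 73 48.
In big-endian order the high byte comes first in memory.
The bytes are already most-significant first: 0x7348.
0x7348 = 29512.

29512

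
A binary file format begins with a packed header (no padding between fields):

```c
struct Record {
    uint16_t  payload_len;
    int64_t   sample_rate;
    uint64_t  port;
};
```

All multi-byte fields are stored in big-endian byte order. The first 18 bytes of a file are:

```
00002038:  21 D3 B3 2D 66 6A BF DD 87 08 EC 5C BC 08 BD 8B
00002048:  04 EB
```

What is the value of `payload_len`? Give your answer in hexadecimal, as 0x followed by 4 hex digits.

0x21D3

`payload_len` is the first field, at byte offset 0, occupying 2 bytes.
Bytes at offsets 0..1: 21 D3.
Big-endian: lowest address holds the most-significant byte.
The bytes are already most-significant first: 0x21D3.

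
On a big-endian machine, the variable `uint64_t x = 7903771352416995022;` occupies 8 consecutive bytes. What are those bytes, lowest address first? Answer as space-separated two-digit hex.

7903771352416995022 in hexadecimal, padded to 64 bits, is 0x6DAFD62B46B946CE.
Split into bytes (most-significant first): 6D AF D6 2B 46 B9 46 CE.
In big-endian order the high byte comes first in memory.
So the memory order matches the most-significant-first order: 6D AF D6 2B 46 B9 46 CE.

6D AF D6 2B 46 B9 46 CE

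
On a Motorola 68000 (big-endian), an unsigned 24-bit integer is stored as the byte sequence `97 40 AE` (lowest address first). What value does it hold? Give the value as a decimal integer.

9912494

In big-endian order the high byte comes first in memory.
The bytes are already most-significant first: 0x9740AE.
0x9740AE = 9912494.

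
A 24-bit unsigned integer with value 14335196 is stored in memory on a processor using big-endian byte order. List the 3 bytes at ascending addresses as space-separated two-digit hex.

DA BC DC

14335196 in hexadecimal, padded to 24 bits, is 0xDABCDC.
Split into bytes (most-significant first): DA BC DC.
In big-endian order the high byte comes first in memory.
So the memory order matches the most-significant-first order: DA BC DC.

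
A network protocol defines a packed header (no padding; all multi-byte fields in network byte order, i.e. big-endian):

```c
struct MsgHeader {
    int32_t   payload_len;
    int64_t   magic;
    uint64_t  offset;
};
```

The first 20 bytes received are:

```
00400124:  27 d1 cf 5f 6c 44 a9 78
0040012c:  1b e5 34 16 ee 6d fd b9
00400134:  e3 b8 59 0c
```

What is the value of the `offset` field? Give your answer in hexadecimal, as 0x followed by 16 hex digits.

`offset` follows `payload_len` (4 B), `magic` (8 B), so it starts at offset 4 + 8 = 12 and occupies 8 bytes.
Bytes at offsets 12..19: EE 6D FD B9 E3 B8 59 0C.
Big-endian stores the most-significant byte at the lowest address.
The bytes are already most-significant first: 0xEE6DFDB9E3B8590C.

0xEE6DFDB9E3B8590C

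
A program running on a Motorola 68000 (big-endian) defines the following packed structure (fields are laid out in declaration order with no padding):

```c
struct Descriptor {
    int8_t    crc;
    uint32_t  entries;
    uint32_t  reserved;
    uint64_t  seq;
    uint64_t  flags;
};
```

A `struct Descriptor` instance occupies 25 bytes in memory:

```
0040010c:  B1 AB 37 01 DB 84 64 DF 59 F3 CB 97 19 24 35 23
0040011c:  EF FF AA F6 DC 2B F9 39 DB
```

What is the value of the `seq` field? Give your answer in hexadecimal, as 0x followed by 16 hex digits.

0xF3CB9719243523EF

`seq` follows `crc` (1 B), `entries` (4 B), `reserved` (4 B), so it starts at offset 1 + 4 + 4 = 9 and occupies 8 bytes.
Bytes at offsets 9..16: F3 CB 97 19 24 35 23 EF.
In big-endian order the high byte comes first in memory.
The bytes are already most-significant first: 0xF3CB9719243523EF.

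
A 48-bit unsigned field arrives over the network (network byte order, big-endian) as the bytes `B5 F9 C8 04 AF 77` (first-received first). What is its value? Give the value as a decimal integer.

Big-endian: lowest address holds the most-significant byte.
The bytes are already most-significant first: 0xB5F9C804AF77.
0xB5F9C804AF77 = 200084407234423.

200084407234423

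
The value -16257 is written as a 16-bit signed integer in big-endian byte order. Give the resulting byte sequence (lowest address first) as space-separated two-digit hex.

Two's complement of -16257 in 16 bits: 16257 = 0x3F81; invert → 0xC07E; add 1 → 0xC07F.
Split into bytes (most-significant first): C0 7F.
In big-endian order the high byte comes first in memory.
So the memory order matches the most-significant-first order: C0 7F.

C0 7F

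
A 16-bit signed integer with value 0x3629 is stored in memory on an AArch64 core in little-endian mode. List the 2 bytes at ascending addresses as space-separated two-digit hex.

29 36

Split into bytes (most-significant first): 36 29.
Little-endian: lowest address holds the least-significant byte.
So at ascending addresses the bytes are 29 36.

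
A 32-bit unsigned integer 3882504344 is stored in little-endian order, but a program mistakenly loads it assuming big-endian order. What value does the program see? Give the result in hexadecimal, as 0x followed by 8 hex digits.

0x98506AE7

3882504344 in 32-bit hexadecimal is 0xE76A5098.
Stored little-endian, the bytes at ascending addresses are 98 50 6A E7.
Read back as big-endian, the last byte is least significant, giving 0x98506AE7.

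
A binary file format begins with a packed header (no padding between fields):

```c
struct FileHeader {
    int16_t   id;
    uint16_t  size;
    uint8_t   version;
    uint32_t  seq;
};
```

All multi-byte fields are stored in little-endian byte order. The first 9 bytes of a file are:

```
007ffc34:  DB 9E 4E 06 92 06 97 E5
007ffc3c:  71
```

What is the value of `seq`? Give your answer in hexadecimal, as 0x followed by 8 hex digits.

0x71E59706

`seq` follows `id` (2 B), `size` (2 B), `version` (1 B), so it starts at offset 2 + 2 + 1 = 5 and occupies 4 bytes.
Bytes at offsets 5..8: 06 97 E5 71.
Little-endian: lowest address holds the least-significant byte.
Reassemble most-significant byte first: 71 E5 97 06 → 0x71E59706.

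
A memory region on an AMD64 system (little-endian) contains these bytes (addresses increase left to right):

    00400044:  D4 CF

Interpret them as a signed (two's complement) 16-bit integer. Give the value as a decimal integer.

Little-endian stores the least-significant byte at the lowest address.
Reassemble most-significant byte first: CF D4 → 0xCFD4.
Top bit is set, so as a signed 16-bit value this is 0xCFD4 − 2^16 = -12332.

-12332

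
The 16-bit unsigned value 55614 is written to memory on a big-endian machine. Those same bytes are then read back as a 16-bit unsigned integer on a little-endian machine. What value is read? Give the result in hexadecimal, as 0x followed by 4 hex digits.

55614 in 16-bit hexadecimal is 0xD93E.
Stored big-endian, the bytes at ascending addresses are D9 3E.
Read back as little-endian, the first byte is least significant, giving 0x3ED9.

0x3ED9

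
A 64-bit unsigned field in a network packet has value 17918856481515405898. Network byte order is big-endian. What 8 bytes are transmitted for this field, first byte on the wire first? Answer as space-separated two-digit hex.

17918856481515405898 in hexadecimal, padded to 64 bits, is 0xF8AC910821EE824A.
Split into bytes (most-significant first): F8 AC 91 08 21 EE 82 4A.
Big-endian: lowest address holds the most-significant byte.
So the memory order matches the most-significant-first order: F8 AC 91 08 21 EE 82 4A.

F8 AC 91 08 21 EE 82 4A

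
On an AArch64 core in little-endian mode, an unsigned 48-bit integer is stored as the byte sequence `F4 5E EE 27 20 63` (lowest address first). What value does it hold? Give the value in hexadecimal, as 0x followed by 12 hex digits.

0x632027EE5EF4

In little-endian order the low byte comes first in memory.
Reassemble most-significant byte first: 63 20 27 EE 5E F4 → 0x632027EE5EF4.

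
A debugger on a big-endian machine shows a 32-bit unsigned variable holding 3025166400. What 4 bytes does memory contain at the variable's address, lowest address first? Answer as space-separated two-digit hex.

B4 50 60 40

3025166400 in hexadecimal, padded to 32 bits, is 0xB4506040.
Split into bytes (most-significant first): B4 50 60 40.
Big-endian stores the most-significant byte at the lowest address.
So the memory order matches the most-significant-first order: B4 50 60 40.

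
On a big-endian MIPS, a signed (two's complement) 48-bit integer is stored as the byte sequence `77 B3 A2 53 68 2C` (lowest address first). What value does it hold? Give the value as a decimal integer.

Big-endian: lowest address holds the most-significant byte.
The bytes are already most-significant first: 0x77B3A253682C.
0x77B3A253682C = 131613406226476.

131613406226476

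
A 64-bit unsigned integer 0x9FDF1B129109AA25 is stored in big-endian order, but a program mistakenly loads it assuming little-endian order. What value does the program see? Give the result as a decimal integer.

Stored big-endian, the bytes at ascending addresses are 9F DF 1B 12 91 09 AA 25.
Read back as little-endian, the first byte is least significant, giving 0x25AA0991121BDF9F.
0x25AA0991121BDF9F = 2713992244122869663.

2713992244122869663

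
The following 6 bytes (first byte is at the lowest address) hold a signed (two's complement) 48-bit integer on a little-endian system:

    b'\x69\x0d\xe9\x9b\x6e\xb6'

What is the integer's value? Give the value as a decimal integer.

-80888798311063

In little-endian order the low byte comes first in memory.
Reassemble most-significant byte first: B6 6E 9B E9 0D 69 → 0xB66E9BE90D69.
Top bit is set, so as a signed 48-bit value this is 0xB66E9BE90D69 − 2^48 = -80888798311063.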